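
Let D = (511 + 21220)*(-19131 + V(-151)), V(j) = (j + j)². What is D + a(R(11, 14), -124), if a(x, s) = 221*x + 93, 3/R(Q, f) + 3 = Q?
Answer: 12529748311/8 ≈ 1.5662e+9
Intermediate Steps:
R(Q, f) = 3/(-3 + Q)
V(j) = 4*j² (V(j) = (2*j)² = 4*j²)
a(x, s) = 93 + 221*x
D = 1566218363 (D = (511 + 21220)*(-19131 + 4*(-151)²) = 21731*(-19131 + 4*22801) = 21731*(-19131 + 91204) = 21731*72073 = 1566218363)
D + a(R(11, 14), -124) = 1566218363 + (93 + 221*(3/(-3 + 11))) = 1566218363 + (93 + 221*(3/8)) = 1566218363 + (93 + 663/8) = 1566218363 + 1407/8 = 12529748311/8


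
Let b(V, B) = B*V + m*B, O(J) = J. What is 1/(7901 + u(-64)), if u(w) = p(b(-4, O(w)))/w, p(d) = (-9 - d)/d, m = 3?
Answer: 4096/32362569 ≈ 0.00012657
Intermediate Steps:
b(V, B) = 3*B + B*V (b(V, B) = B*V + 3*B = 3*B + B*V)
p(d) = (-9 - d)/d
u(w) = -(-9 + w)/w² (u(w) = ((-9 - w*(3 - 4))/((w*(3 - 4))))/w = ((-9 - w*(-1))/((w*(-1))))/w = ((-9 - (-1)*w)/((-w)))/w = ((-1/w)*(-9 + w))/w = (-(-9 + w)/w)/w = -(-9 + w)/w²)
1/(7901 + u(-64)) = 1/(7901 + (9 - 1*(-64))/(-64)²) = 1/(7901 + (9 + 64)/4096) = 1/(7901 + (1/4096)*73) = 1/(7901 + 73/4096) = 1/(32362569/4096) = 4096/32362569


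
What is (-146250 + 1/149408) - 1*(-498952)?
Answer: 52696500417/149408 ≈ 3.5270e+5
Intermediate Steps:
(-146250 + 1/149408) - 1*(-498952) = (-146250 + 1/149408) + 498952 = -21850919999/149408 + 498952 = 52696500417/149408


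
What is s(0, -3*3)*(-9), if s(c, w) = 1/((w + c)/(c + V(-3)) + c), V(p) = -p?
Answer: 3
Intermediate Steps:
s(c, w) = 1/(c + (c + w)/(3 + c)) (s(c, w) = 1/((w + c)/(c - 1*(-3)) + c) = 1/((c + w)/(c + 3) + c) = 1/((c + w)/(3 + c) + c) = 1/(c + (c + w)/(3 + c)))
s(0, -3*3)*(-9) = ((3 + 0)/(-3*3 + 0² + 4*0))*(-9) = (3/(-9 + 0 + 0))*(-9) = (3/(-9))*(-9) = -⅑*3*(-9) = -⅓*(-9) = 3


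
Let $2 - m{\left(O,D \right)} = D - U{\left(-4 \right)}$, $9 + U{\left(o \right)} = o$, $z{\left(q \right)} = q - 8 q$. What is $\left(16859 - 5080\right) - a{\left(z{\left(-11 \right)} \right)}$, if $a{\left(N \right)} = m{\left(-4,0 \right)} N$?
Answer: $12626$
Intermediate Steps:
$z{\left(q \right)} = - 7 q$
$U{\left(o \right)} = -9 + o$
$m{\left(O,D \right)} = -11 - D$ ($m{\left(O,D \right)} = 2 - \left(D - \left(-9 - 4\right)\right) = 2 - \left(D - -13\right) = 2 - \left(D + 13\right) = 2 - \left(13 + D\right) = -11 - D$)
$a{\left(N \right)} = - 11 N$ ($a{\left(N \right)} = \left(-11 - 0\right) N = \left(-11 + 0\right) N = - 11 N$)
$\left(16859 - 5080\right) - a{\left(z{\left(-11 \right)} \right)} = \left(16859 - 5080\right) - - 11 \left(\left(-7\right) \left(-11\right)\right) = \left(16859 - 5080\right) - \left(-11\right) 77 = 11779 - -847 = 11779 + 847 = 12626$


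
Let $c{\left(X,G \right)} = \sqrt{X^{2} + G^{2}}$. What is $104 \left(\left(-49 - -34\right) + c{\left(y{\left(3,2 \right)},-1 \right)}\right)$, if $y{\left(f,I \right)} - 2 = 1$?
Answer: $-1560 + 104 \sqrt{10} \approx -1231.1$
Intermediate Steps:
$y{\left(f,I \right)} = 3$ ($y{\left(f,I \right)} = 2 + 1 = 3$)
$c{\left(X,G \right)} = \sqrt{G^{2} + X^{2}}$
$104 \left(\left(-49 - -34\right) + c{\left(y{\left(3,2 \right)},-1 \right)}\right) = 104 \left(\left(-49 - -34\right) + \sqrt{\left(-1\right)^{2} + 3^{2}}\right) = 104 \left(\left(-49 + 34\right) + \sqrt{1 + 9}\right) = 104 \left(-15 + \sqrt{10}\right) = -1560 + 104 \sqrt{10}$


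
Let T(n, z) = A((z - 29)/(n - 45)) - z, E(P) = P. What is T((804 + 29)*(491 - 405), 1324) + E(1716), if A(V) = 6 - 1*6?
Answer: 392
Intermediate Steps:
A(V) = 0 (A(V) = 6 - 6 = 0)
T(n, z) = -z (T(n, z) = 0 - z = -z)
T((804 + 29)*(491 - 405), 1324) + E(1716) = -1*1324 + 1716 = -1324 + 1716 = 392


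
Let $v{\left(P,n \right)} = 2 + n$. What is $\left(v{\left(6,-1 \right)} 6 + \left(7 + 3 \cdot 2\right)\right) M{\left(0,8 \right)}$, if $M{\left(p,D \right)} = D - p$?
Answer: $152$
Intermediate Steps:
$\left(v{\left(6,-1 \right)} 6 + \left(7 + 3 \cdot 2\right)\right) M{\left(0,8 \right)} = \left(\left(2 - 1\right) 6 + \left(7 + 3 \cdot 2\right)\right) \left(8 - 0\right) = \left(1 \cdot 6 + \left(7 + 6\right)\right) \left(8 + 0\right) = \left(6 + 13\right) 8 = 19 \cdot 8 = 152$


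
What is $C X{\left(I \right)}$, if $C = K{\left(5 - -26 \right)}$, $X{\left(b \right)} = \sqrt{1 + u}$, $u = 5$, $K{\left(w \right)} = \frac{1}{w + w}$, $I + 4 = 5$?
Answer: $\frac{\sqrt{6}}{62} \approx 0.039508$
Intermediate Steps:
$I = 1$ ($I = -4 + 5 = 1$)
$K{\left(w \right)} = \frac{1}{2 w}$
$X{\left(b \right)} = \sqrt{6}$ ($X{\left(b \right)} = \sqrt{1 + 5} = \sqrt{6}$)
$C = \frac{1}{62}$ ($C = \frac{1}{2 \left(5 - -26\right)} = \frac{1}{2 \left(5 + 26\right)} = \frac{1}{2 \cdot 31} = \frac{1}{2} \cdot \frac{1}{31} = \frac{1}{62} \approx 0.016129$)
$C X{\left(I \right)} = \frac{\sqrt{6}}{62}$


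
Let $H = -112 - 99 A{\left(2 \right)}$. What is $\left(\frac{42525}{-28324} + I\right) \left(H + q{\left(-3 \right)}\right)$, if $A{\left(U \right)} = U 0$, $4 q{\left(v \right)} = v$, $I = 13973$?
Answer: $- \frac{178473655877}{113296} \approx -1.5753 \cdot 10^{6}$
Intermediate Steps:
$q{\left(v \right)} = \frac{v}{4}$
$A{\left(U \right)} = 0$
$H = -112$ ($H = -112 - 0 = -112 + 0 = -112$)
$\left(\frac{42525}{-28324} + I\right) \left(H + q{\left(-3 \right)}\right) = \left(\frac{42525}{-28324} + 13973\right) \left(-112 + \frac{1}{4} \left(-3\right)\right) = \left(42525 \left(- \frac{1}{28324}\right) + 13973\right) \left(-112 - \frac{3}{4}\right) = \left(- \frac{42525}{28324} + 13973\right) \left(- \frac{451}{4}\right) = \frac{395728727}{28324} \left(- \frac{451}{4}\right) = - \frac{178473655877}{113296}$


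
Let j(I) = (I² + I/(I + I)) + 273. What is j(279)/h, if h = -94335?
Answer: -156229/188670 ≈ -0.82805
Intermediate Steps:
j(I) = 547/2 + I² (j(I) = (I² + I/((2*I))) + 273 = (I² + (1/(2*I))*I) + 273 = (I² + ½) + 273 = (½ + I²) + 273 = 547/2 + I²)
j(279)/h = (547/2 + 279²)/(-94335) = (547/2 + 77841)*(-1/94335) = (156229/2)*(-1/94335) = -156229/188670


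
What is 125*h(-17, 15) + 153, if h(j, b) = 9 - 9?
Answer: 153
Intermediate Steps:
h(j, b) = 0
125*h(-17, 15) + 153 = 125*0 + 153 = 0 + 153 = 153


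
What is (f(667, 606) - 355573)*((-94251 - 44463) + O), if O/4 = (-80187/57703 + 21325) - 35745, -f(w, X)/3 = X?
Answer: 4050256353508430/57703 ≈ 7.0191e+10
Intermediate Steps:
f(w, X) = -3*X
O = -3328629788/57703 (O = 4*((-80187/57703 + 21325) - 35745) = 4*(1230436288/57703 - 35745) = 4*(-832157447/57703) = -3328629788/57703 ≈ -57686.)
(f(667, 606) - 355573)*((-94251 - 44463) + O) = (-3*606 - 355573)*((-94251 - 44463) - 3328629788/57703) = (-1818 - 355573)*(-138714 - 3328629788/57703) = -357391*(-11332843730/57703) = 4050256353508430/57703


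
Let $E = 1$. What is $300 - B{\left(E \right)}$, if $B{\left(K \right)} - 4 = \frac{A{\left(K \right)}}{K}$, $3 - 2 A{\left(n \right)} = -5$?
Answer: $292$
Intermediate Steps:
$A{\left(n \right)} = 4$ ($A{\left(n \right)} = \frac{3}{2} - - \frac{5}{2} = \frac{3}{2} + \frac{5}{2} = 4$)
$B{\left(K \right)} = 4 + \frac{4}{K}$
$300 - B{\left(E \right)} = 300 - \left(4 + \frac{4}{1}\right) = 300 - \left(4 + 4 \cdot 1\right) = 300 - \left(4 + 4\right) = 300 - 8 = 292$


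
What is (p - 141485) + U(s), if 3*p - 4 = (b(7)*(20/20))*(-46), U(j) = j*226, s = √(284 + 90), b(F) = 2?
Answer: -424543/3 + 226*√374 ≈ -1.3714e+5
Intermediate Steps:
s = √374 ≈ 19.339
U(j) = 226*j
p = -88/3 (p = 4/3 + ((2*(20/20))*(-46))/3 = 4/3 + ((2*(20*(1/20)))*(-46))/3 = 4/3 + ((2*1)*(-46))/3 = 4/3 + (2*(-46))/3 = 4/3 + (⅓)*(-92) = 4/3 - 92/3 = -88/3 ≈ -29.333)
(p - 141485) + U(s) = (-88/3 - 141485) + 226*√374 = -424543/3 + 226*√374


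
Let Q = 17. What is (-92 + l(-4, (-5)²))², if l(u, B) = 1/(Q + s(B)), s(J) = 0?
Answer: 2442969/289 ≈ 8453.2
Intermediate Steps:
l(u, B) = 1/17 (l(u, B) = 1/(17 + 0) = 1/17)
(-92 + l(-4, (-5)²))² = (-92 + 1/17)² = (-1563/17)² = 2442969/289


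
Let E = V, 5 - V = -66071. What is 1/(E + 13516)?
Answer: 1/79592 ≈ 1.2564e-5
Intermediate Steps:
V = 66076 (V = 5 - 1*(-66071) = 5 + 66071 = 66076)
E = 66076
1/(E + 13516) = 1/(66076 + 13516) = 1/79592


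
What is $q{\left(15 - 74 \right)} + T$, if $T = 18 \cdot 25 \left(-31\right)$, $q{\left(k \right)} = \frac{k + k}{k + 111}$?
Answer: $- \frac{362759}{26} \approx -13952.0$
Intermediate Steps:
$q{\left(k \right)} = \frac{2 k}{111 + k}$
$T = -13950$ ($T = 450 \left(-31\right) = -13950$)
$q{\left(15 - 74 \right)} + T = \frac{2 \left(15 - 74\right)}{111 + \left(15 - 74\right)} - 13950 = 2 \left(-59\right) \frac{1}{111 - 59} - 13950 = 2 \left(-59\right) \frac{1}{52} - 13950 = - \frac{59}{26} - 13950 = - \frac{362759}{26}$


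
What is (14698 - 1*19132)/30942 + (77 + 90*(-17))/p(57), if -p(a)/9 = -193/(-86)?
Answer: 71458307/995301 ≈ 71.796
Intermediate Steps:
p(a) = -1737/86 (p(a) = -(-1737)/(-86) = -(-1737)*(-1)/86 = -9*193/86 = -1737/86)
(14698 - 1*19132)/30942 + (77 + 90*(-17))/p(57) = (14698 - 1*19132)/30942 + (77 + 90*(-17))/(-1737/86) = (14698 - 19132)*(1/30942) + (77 - 1530)*(-86/1737) = -4434*1/30942 - 1453*(-86/1737) = -739/5157 + 124958/1737 = 71458307/995301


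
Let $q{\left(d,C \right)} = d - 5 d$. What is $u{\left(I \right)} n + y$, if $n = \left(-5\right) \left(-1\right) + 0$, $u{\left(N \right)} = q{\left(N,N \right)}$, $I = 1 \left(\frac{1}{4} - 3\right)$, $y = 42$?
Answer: $97$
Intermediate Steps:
$I = - \frac{11}{4}$ ($I = 1 \left(\frac{1}{4} - 3\right) = 1 \left(- \frac{11}{4}\right) = - \frac{11}{4} \approx -2.75$)
$q{\left(d,C \right)} = - 4 d$
$u{\left(N \right)} = - 4 N$
$n = 5$ ($n = 5 + 0 = 5$)
$u{\left(I \right)} n + y = \left(-4\right) \left(- \frac{11}{4}\right) 5 + 42 = 11 \cdot 5 + 42 = 55 + 42 = 97$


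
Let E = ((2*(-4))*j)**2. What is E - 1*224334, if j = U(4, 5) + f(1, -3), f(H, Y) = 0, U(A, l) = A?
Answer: -223310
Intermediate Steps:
j = 4 (j = 4 + 0 = 4)
E = 1024 (E = ((2*(-4))*4)**2 = (-8*4)**2 = (-32)**2 = 1024)
E - 1*224334 = 1024 - 1*224334 = 1024 - 224334 = -223310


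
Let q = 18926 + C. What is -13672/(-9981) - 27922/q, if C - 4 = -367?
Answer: -24896146/185277303 ≈ -0.13437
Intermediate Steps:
C = -363 (C = 4 - 367 = -363)
q = 18563 (q = 18926 - 363 = 18563)
-13672/(-9981) - 27922/q = -13672/(-9981) - 27922/18563 = -13672*(-1/9981) - 27922*1/18563 = 13672/9981 - 27922/18563 = -24896146/185277303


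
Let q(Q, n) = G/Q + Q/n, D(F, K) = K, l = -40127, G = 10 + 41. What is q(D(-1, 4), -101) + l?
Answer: -16206173/404 ≈ -40114.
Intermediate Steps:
G = 51
q(Q, n) = 51/Q + Q/n
q(D(-1, 4), -101) + l = (51/4 + 4/(-101)) - 40127 = (51*(¼) + 4*(-1/101)) - 40127 = (51/4 - 4/101) - 40127 = 5135/404 - 40127 = -16206173/404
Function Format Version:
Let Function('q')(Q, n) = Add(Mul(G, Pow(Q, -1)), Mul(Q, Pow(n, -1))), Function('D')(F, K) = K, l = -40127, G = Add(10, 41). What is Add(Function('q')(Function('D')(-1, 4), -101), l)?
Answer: Rational(-16206173, 404) ≈ -40114.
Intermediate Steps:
G = 51
Function('q')(Q, n) = Add(Mul(51, Pow(Q, -1)), Mul(Q, Pow(n, -1)))
Add(Function('q')(Function('D')(-1, 4), -101), l) = Add(Add(Mul(51, Pow(4, -1)), Mul(4, Pow(-101, -1))), -40127) = Add(Add(Mul(51, Rational(1, 4)), Mul(4, Rational(-1, 101))), -40127) = Add(Add(Rational(51, 4), Rational(-4, 101)), -40127) = Add(Rational(5135, 404), -40127) = Rational(-16206173, 404)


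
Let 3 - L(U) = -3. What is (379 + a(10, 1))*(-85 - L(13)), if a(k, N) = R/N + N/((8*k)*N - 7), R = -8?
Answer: -2464644/73 ≈ -33762.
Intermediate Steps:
L(U) = 6 (L(U) = 3 - 1*(-3) = 3 + 3 = 6)
a(k, N) = -8/N + N/(-7 + 8*N*k) (a(k, N) = -8/N + N/((8*k)*N - 7) = -8/N + N/(8*N*k - 7) = -8/N + N/(-7 + 8*N*k))
(379 + a(10, 1))*(-85 - L(13)) = (379 + (56 + 1² - 64*1*10)/(1*(-7 + 8*1*10)))*(-85 - 1*6) = (379 + 1*(56 + 1 - 640)/(-7 + 80))*(-85 - 6) = (379 + 1*(-583)/73)*(-91) = (379 + 1*(1/73)*(-583))*(-91) = (379 - 583/73)*(-91) = (27084/73)*(-91) = -2464644/73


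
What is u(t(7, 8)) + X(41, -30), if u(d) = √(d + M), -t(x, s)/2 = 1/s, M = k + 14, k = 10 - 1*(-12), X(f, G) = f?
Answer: 41 + √143/2 ≈ 46.979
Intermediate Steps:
k = 22 (k = 10 + 12 = 22)
M = 36 (M = 22 + 14 = 36)
t(x, s) = -2/s
u(d) = √(36 + d) (u(d) = √(d + 36) = √(36 + d))
u(t(7, 8)) + X(41, -30) = √(36 - 2/8) + 41 = √(36 - 2*⅛) + 41 = √(36 - ¼) + 41 = √(143/4) + 41 = √143/2 + 41 = 41 + √143/2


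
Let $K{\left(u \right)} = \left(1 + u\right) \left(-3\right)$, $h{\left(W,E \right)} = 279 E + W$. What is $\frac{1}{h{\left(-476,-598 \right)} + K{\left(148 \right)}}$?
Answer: $- \frac{1}{167765} \approx -5.9607 \cdot 10^{-6}$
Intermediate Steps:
$h{\left(W,E \right)} = W + 279 E$
$K{\left(u \right)} = -3 - 3 u$
$\frac{1}{h{\left(-476,-598 \right)} + K{\left(148 \right)}} = \frac{1}{\left(-476 + 279 \left(-598\right)\right) - 447} = \frac{1}{\left(-476 - 166842\right) - 447} = \frac{1}{-167318 - 447} = \frac{1}{-167765} = - \frac{1}{167765}$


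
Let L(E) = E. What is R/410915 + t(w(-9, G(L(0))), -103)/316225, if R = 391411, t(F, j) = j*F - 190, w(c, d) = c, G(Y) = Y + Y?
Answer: 24815357566/25988319175 ≈ 0.95487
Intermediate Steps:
G(Y) = 2*Y
t(F, j) = -190 + F*j (t(F, j) = F*j - 190 = -190 + F*j)
R/410915 + t(w(-9, G(L(0))), -103)/316225 = 391411/410915 + (-190 - 9*(-103))/316225 = 391411*(1/410915) + (-190 + 927)*(1/316225) = 391411/410915 + 737*(1/316225) = 391411/410915 + 737/316225 = 24815357566/25988319175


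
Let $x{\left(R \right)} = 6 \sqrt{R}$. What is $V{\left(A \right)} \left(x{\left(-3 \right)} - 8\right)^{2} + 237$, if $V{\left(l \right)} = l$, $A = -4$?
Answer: $413 + 384 i \sqrt{3} \approx 413.0 + 665.11 i$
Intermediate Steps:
$V{\left(A \right)} \left(x{\left(-3 \right)} - 8\right)^{2} + 237 = - 4 \left(6 \sqrt{-3} - 8\right)^{2} + 237 = - 4 \left(6 i \sqrt{3} - 8\right)^{2} + 237 = - 4 \left(-8 + 6 i \sqrt{3}\right)^{2} + 237 = 237 - 4 \left(-8 + 6 i \sqrt{3}\right)^{2}$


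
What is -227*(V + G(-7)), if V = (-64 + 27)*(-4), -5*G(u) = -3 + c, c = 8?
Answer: -33369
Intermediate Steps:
G(u) = -1 (G(u) = -(-3 + 8)/5 = -1/5*5 = -1)
V = 148 (V = -37*(-4) = 148)
-227*(V + G(-7)) = -227*(148 - 1) = -227*147 = -33369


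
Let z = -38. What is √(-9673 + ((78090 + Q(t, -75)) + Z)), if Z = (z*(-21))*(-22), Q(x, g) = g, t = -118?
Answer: √50786 ≈ 225.36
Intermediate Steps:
Z = -17556 (Z = -38*(-21)*(-22) = 798*(-22) = -17556)
√(-9673 + ((78090 + Q(t, -75)) + Z)) = √(-9673 + ((78090 - 75) - 17556)) = √(-9673 + (78015 - 17556)) = √(-9673 + 60459) = √50786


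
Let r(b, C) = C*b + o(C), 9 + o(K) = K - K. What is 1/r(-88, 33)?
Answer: -1/2913 ≈ -0.00034329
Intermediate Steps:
o(K) = -9 (o(K) = -9 + (K - K) = -9 + 0 = -9)
r(b, C) = -9 + C*b (r(b, C) = C*b - 9 = -9 + C*b)
1/r(-88, 33) = 1/(-9 + 33*(-88)) = 1/(-9 - 2904) = 1/(-2913) = -1/2913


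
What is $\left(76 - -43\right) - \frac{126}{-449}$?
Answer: $\frac{53557}{449} \approx 119.28$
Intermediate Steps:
$\left(76 - -43\right) - \frac{126}{-449} = \left(76 + 43\right) - - \frac{126}{449} = 119 + \frac{126}{449} = \frac{53557}{449}$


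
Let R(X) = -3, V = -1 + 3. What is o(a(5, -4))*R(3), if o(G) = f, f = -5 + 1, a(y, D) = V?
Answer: 12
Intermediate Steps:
V = 2
a(y, D) = 2
f = -4
o(G) = -4
o(a(5, -4))*R(3) = -4*(-3) = 12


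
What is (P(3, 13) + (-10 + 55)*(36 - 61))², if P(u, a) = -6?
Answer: 1279161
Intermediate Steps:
(P(3, 13) + (-10 + 55)*(36 - 61))² = (-6 + (-10 + 55)*(36 - 61))² = (-6 + 45*(-25))² = (-6 - 1125)² = (-1131)² = 1279161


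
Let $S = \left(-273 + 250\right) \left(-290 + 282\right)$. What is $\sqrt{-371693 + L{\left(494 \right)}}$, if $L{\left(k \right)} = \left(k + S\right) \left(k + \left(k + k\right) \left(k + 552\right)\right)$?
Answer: $\sqrt{700640983} \approx 26470.0$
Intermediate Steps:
$S = 184$ ($S = \left(-23\right) \left(-8\right) = 184$)
$L{\left(k \right)} = \left(184 + k\right) \left(k + 2 k \left(552 + k\right)\right)$ ($L{\left(k \right)} = \left(k + 184\right) \left(k + \left(k + k\right) \left(k + 552\right)\right) = \left(184 + k\right) \left(k + 2 k \left(552 + k\right)\right)$)
$\sqrt{-371693 + L{\left(494 \right)}} = \sqrt{-371693 + 494 \left(203320 + 2 \cdot 494^{2} + 1473 \cdot 494\right)} = \sqrt{-371693 + 494 \left(203320 + 2 \cdot 244036 + 727662\right)} = \sqrt{-371693 + 494 \left(203320 + 488072 + 727662\right)} = \sqrt{-371693 + 494 \cdot 1419054} = \sqrt{-371693 + 701012676} = \sqrt{700640983}$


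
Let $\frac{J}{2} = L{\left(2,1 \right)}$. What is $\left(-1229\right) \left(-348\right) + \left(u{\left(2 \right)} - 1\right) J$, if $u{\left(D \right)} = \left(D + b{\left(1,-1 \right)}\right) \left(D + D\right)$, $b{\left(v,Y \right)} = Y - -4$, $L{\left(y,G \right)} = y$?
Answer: $427768$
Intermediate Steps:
$J = 4$ ($J = 2 \cdot 2 = 4$)
$b{\left(v,Y \right)} = 4 + Y$ ($b{\left(v,Y \right)} = Y + 4 = 4 + Y$)
$u{\left(D \right)} = 2 D \left(3 + D\right)$ ($u{\left(D \right)} = \left(D + \left(4 - 1\right)\right) \left(D + D\right) = \left(D + 3\right) 2 D = \left(3 + D\right) 2 D = 2 D \left(3 + D\right)$)
$\left(-1229\right) \left(-348\right) + \left(u{\left(2 \right)} - 1\right) J = \left(-1229\right) \left(-348\right) + \left(2 \cdot 2 \left(3 + 2\right) - 1\right) 4 = 427692 + \left(2 \cdot 2 \cdot 5 - 1\right) 4 = 427692 + \left(20 - 1\right) 4 = 427692 + 19 \cdot 4 = 427692 + 76 = 427768$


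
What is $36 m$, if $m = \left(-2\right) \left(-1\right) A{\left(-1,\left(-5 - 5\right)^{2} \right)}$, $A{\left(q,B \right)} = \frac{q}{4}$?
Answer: $-18$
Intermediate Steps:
$A{\left(q,B \right)} = \frac{q}{4}$ ($A{\left(q,B \right)} = q \frac{1}{4} = \frac{q}{4}$)
$m = - \frac{1}{2}$ ($m = \left(-2\right) \left(-1\right) \frac{1}{4} \left(-1\right) = 2 \left(- \frac{1}{4}\right) = - \frac{1}{2} \approx -0.5$)
$36 m = 36 \left(- \frac{1}{2}\right) = -18$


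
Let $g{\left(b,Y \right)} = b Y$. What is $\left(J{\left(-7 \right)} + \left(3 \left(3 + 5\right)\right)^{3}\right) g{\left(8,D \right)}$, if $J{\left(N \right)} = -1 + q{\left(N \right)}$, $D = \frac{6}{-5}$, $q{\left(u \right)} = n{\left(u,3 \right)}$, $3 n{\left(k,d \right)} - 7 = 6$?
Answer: $- \frac{663712}{5} \approx -1.3274 \cdot 10^{5}$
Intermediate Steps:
$n{\left(k,d \right)} = \frac{13}{3}$ ($n{\left(k,d \right)} = \frac{7}{3} + \frac{1}{3} \cdot 6 = \frac{7}{3} + 2 = \frac{13}{3}$)
$q{\left(u \right)} = \frac{13}{3}$
$D = - \frac{6}{5}$ ($D = 6 \left(- \frac{1}{5}\right) = - \frac{6}{5} \approx -1.2$)
$J{\left(N \right)} = \frac{10}{3}$ ($J{\left(N \right)} = -1 + \frac{13}{3} = \frac{10}{3}$)
$g{\left(b,Y \right)} = Y b$
$\left(J{\left(-7 \right)} + \left(3 \left(3 + 5\right)\right)^{3}\right) g{\left(8,D \right)} = \left(\frac{10}{3} + \left(3 \left(3 + 5\right)\right)^{3}\right) \left(\left(- \frac{6}{5}\right) 8\right) = \left(\frac{10}{3} + \left(3 \cdot 8\right)^{3}\right) \left(- \frac{48}{5}\right) = \left(\frac{10}{3} + 24^{3}\right) \left(- \frac{48}{5}\right) = \left(\frac{10}{3} + 13824\right) \left(- \frac{48}{5}\right) = \frac{41482}{3} \left(- \frac{48}{5}\right) = - \frac{663712}{5}$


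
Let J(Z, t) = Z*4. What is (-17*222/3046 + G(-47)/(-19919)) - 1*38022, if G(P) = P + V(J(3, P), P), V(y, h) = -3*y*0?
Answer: -1153497127586/30336637 ≈ -38023.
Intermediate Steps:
J(Z, t) = 4*Z
V(y, h) = 0
G(P) = P (G(P) = P + 0 = P)
(-17*222/3046 + G(-47)/(-19919)) - 1*38022 = (-17*222/3046 - 47/(-19919)) - 1*38022 = (-3774*1/3046 - 47*(-1/19919)) - 38022 = (-1887/1523 + 47/19919) - 38022 = -37515572/30336637 - 38022 = -1153497127586/30336637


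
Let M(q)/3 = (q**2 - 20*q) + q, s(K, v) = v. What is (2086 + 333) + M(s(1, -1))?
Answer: 2479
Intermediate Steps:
M(q) = -57*q + 3*q**2 (M(q) = 3*((q**2 - 20*q) + q) = 3*(q**2 - 19*q) = -57*q + 3*q**2)
(2086 + 333) + M(s(1, -1)) = (2086 + 333) + 3*(-1)*(-19 - 1) = 2419 + 3*(-1)*(-20) = 2419 + 60 = 2479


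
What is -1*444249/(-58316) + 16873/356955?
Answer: 159560867663/20816187780 ≈ 7.6652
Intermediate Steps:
-1*444249/(-58316) + 16873/356955 = -444249*(-1/58316) + 16873*(1/356955) = 444249/58316 + 16873/356955 = 159560867663/20816187780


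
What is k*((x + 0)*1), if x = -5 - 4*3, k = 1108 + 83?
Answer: -20247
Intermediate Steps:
k = 1191
x = -17 (x = -5 - 12 = -17)
k*((x + 0)*1) = 1191*((-17 + 0)*1) = 1191*(-17*1) = 1191*(-17) = -20247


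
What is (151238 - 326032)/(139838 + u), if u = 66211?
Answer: -174794/206049 ≈ -0.84831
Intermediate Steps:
(151238 - 326032)/(139838 + u) = (151238 - 326032)/(139838 + 66211) = -174794/206049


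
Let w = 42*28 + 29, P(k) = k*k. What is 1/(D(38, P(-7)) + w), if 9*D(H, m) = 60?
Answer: 3/3635 ≈ 0.00082531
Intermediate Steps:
P(k) = k**2
D(H, m) = 20/3 (D(H, m) = (1/9)*60 = 20/3)
w = 1205 (w = 1176 + 29 = 1205)
1/(D(38, P(-7)) + w) = 1/(20/3 + 1205) = 1/(3635/3) = 3/3635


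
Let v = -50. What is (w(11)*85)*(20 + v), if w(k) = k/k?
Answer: -2550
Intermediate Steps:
w(k) = 1
(w(11)*85)*(20 + v) = (1*85)*(20 - 50) = 85*(-30) = -2550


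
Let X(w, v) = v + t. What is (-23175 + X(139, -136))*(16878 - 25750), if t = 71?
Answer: 206185280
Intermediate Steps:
X(w, v) = 71 + v (X(w, v) = v + 71 = 71 + v)
(-23175 + X(139, -136))*(16878 - 25750) = (-23175 + (71 - 136))*(16878 - 25750) = (-23175 - 65)*(-8872) = -23240*(-8872) = 206185280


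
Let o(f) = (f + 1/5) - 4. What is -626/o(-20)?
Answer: 3130/119 ≈ 26.303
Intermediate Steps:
o(f) = -19/5 + f (o(f) = (f + ⅕) - 4 = (⅕ + f) - 4 = -19/5 + f)
-626/o(-20) = -626/(-19/5 - 20) = -626/(-119/5) = -626*(-5/119) = 3130/119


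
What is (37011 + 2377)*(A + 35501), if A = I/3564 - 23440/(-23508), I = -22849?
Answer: 813446819751385/581823 ≈ 1.3981e+9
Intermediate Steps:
A = -12599837/2327292 (A = -22849/3564 - 23440/(-23508) = -22849*1/3564 - 23440*(-1/23508) = -22849/3564 + 5860/5877 = -12599837/2327292 ≈ -5.4139)
(37011 + 2377)*(A + 35501) = (37011 + 2377)*(-12599837/2327292 + 35501) = 39388*(82608593455/2327292) = 813446819751385/581823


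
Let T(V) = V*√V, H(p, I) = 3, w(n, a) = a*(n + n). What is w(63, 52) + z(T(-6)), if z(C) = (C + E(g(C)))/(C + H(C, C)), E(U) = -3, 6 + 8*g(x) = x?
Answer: (6551*I + 13106*√6)/(I + 2*√6) ≈ 6552.9 - 0.39192*I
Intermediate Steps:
g(x) = -¾ + x/8
w(n, a) = 2*a*n (w(n, a) = a*(2*n) = 2*a*n)
T(V) = V^(3/2)
z(C) = (-3 + C)/(3 + C) (z(C) = (C - 3)/(C + 3) = (-3 + C)/(3 + C))
w(63, 52) + z(T(-6)) = 2*52*63 + (-3 + (-6)^(3/2))/(3 + (-6)^(3/2)) = 6552 + (-3 - 6*I*√6)/(3 - 6*I*√6)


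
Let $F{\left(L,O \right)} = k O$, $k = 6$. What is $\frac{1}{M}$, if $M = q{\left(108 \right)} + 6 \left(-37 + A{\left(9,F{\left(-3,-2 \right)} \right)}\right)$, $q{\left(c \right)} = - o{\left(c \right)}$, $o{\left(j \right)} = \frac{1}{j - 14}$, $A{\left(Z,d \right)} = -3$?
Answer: $- \frac{94}{22561} \approx -0.0041665$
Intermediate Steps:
$F{\left(L,O \right)} = 6 O$
$o{\left(j \right)} = \frac{1}{-14 + j}$
$q{\left(c \right)} = - \frac{1}{-14 + c}$
$M = - \frac{22561}{94}$ ($M = - \frac{1}{-14 + 108} + 6 \left(-37 - 3\right) = - \frac{1}{94} + 6 \left(-40\right) = \left(-1\right) \frac{1}{94} - 240 = - \frac{1}{94} - 240 = - \frac{22561}{94} \approx -240.01$)
$\frac{1}{M} = \frac{1}{- \frac{22561}{94}} = - \frac{94}{22561}$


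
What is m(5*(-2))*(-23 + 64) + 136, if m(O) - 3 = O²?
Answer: 4359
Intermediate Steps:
m(O) = 3 + O²
m(5*(-2))*(-23 + 64) + 136 = (3 + (5*(-2))²)*(-23 + 64) + 136 = (3 + (-10)²)*41 + 136 = (3 + 100)*41 + 136 = 103*41 + 136 = 4223 + 136 = 4359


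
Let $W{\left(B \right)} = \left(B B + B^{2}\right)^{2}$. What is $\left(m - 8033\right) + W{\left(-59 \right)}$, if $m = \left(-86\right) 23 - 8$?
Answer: $48459425$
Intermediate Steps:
$m = -1986$ ($m = -1978 - 8 = -1986$)
$W{\left(B \right)} = 4 B^{4}$ ($W{\left(B \right)} = \left(B^{2} + B^{2}\right)^{2} = \left(2 B^{2}\right)^{2} = 4 B^{4}$)
$\left(m - 8033\right) + W{\left(-59 \right)} = \left(-1986 - 8033\right) + 4 \left(-59\right)^{4} = -10019 + 4 \cdot 12117361 = -10019 + 48469444 = 48459425$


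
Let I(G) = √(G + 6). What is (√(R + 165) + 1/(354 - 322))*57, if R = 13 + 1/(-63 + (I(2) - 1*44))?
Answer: 57/32 + 57*√(19045 - 356*√2)/√(107 - 2*√2) ≈ 762.24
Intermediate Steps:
I(G) = √(6 + G)
R = 13 + 1/(-107 + 2*√2) (R = 13 + 1/(-63 + (√(6 + 2) - 1*44)) = 13 + 1/(-63 + (√8 - 44)) = 13 + 1/(-63 + (2*√2 - 44)) = 13 + 1/(-63 + (-44 + 2*√2)) = 13 + 1/(-107 + 2*√2) ≈ 12.990)
(√(R + 165) + 1/(354 - 322))*57 = (√((148626/11441 - 2*√2/11441) + 165) + 1/(354 - 322))*57 = (√(2036391/11441 - 2*√2/11441) + 1/32)*57 = (1/32 + √(2036391/11441 - 2*√2/11441))*57 = 57/32 + 57*√(2036391/11441 - 2*√2/11441)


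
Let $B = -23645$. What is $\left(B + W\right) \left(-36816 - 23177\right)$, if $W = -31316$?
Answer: $3297275273$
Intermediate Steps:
$\left(B + W\right) \left(-36816 - 23177\right) = \left(-23645 - 31316\right) \left(-36816 - 23177\right) = \left(-54961\right) \left(-59993\right) = 3297275273$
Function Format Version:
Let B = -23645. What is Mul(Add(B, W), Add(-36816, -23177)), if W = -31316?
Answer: 3297275273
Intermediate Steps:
Mul(Add(B, W), Add(-36816, -23177)) = Mul(Add(-23645, -31316), Add(-36816, -23177)) = Mul(-54961, -59993) = 3297275273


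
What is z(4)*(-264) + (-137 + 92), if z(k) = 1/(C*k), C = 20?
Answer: -483/10 ≈ -48.300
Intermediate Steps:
z(k) = 1/(20*k)
z(4)*(-264) + (-137 + 92) = ((1/20)/4)*(-264) + (-137 + 92) = ((1/20)*(1/4))*(-264) - 45 = (1/80)*(-264) - 45 = -33/10 - 45 = -483/10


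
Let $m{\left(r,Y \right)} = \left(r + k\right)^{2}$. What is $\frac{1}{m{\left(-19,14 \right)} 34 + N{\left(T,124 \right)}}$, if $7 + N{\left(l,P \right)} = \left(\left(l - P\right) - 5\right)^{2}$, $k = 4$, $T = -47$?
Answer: $\frac{1}{38619} \approx 2.5894 \cdot 10^{-5}$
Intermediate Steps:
$m{\left(r,Y \right)} = \left(4 + r\right)^{2}$ ($m{\left(r,Y \right)} = \left(r + 4\right)^{2} = \left(4 + r\right)^{2}$)
$N{\left(l,P \right)} = -7 + \left(-5 + l - P\right)^{2}$ ($N{\left(l,P \right)} = -7 + \left(\left(l - P\right) - 5\right)^{2} = -7 + \left(-5 + l - P\right)^{2}$)
$\frac{1}{m{\left(-19,14 \right)} 34 + N{\left(T,124 \right)}} = \frac{1}{\left(4 - 19\right)^{2} \cdot 34 - \left(7 - \left(5 + 124 - -47\right)^{2}\right)} = \frac{1}{\left(-15\right)^{2} \cdot 34 - \left(7 - \left(5 + 124 + 47\right)^{2}\right)} = \frac{1}{225 \cdot 34 - \left(7 - 176^{2}\right)} = \frac{1}{7650 + \left(-7 + 30976\right)} = \frac{1}{7650 + 30969} = \frac{1}{38619}$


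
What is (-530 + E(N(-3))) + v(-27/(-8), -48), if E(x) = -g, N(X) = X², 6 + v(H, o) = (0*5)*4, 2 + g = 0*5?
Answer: -534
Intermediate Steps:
g = -2 (g = -2 + 0*5 = -2 + 0 = -2)
v(H, o) = -6 (v(H, o) = -6 + (0*5)*4 = -6 + 0*4 = -6 + 0 = -6)
E(x) = 2 (E(x) = -1*(-2) = 2)
(-530 + E(N(-3))) + v(-27/(-8), -48) = (-530 + 2) - 6 = -528 - 6 = -534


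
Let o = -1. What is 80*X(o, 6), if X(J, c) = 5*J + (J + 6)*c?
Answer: 2000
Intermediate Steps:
X(J, c) = 5*J + c*(6 + J) (X(J, c) = 5*J + (6 + J)*c = 5*J + c*(6 + J))
80*X(o, 6) = 80*(5*(-1) + 6*6 - 1*6) = 80*(-5 + 36 - 6) = 80*25 = 2000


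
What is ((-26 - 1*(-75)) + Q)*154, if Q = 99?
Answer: 22792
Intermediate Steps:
((-26 - 1*(-75)) + Q)*154 = ((-26 - 1*(-75)) + 99)*154 = ((-26 + 75) + 99)*154 = (49 + 99)*154 = 148*154 = 22792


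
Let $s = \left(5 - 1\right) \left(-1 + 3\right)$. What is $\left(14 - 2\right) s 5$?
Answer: $480$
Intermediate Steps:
$s = 8$ ($s = 4 \cdot 2 = 8$)
$\left(14 - 2\right) s 5 = \left(14 - 2\right) 8 \cdot 5 = 12 \cdot 40 = 480$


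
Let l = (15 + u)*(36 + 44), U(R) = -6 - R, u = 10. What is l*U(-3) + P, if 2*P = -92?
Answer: -6046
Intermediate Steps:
P = -46 (P = (½)*(-92) = -46)
l = 2000 (l = (15 + 10)*(36 + 44) = 25*80 = 2000)
l*U(-3) + P = 2000*(-6 - 1*(-3)) - 46 = 2000*(-6 + 3) - 46 = 2000*(-3) - 46 = -6000 - 46 = -6046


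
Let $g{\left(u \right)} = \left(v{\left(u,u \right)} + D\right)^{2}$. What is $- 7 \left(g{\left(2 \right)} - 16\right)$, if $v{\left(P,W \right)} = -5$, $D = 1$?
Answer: $0$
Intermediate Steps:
$g{\left(u \right)} = 16$ ($g{\left(u \right)} = \left(-5 + 1\right)^{2} = \left(-4\right)^{2} = 16$)
$- 7 \left(g{\left(2 \right)} - 16\right) = - 7 \left(16 - 16\right) = \left(-7\right) 0 = 0$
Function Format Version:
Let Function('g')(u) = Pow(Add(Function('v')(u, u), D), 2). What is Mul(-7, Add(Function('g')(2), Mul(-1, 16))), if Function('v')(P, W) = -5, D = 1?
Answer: 0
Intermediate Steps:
Function('g')(u) = 16 (Function('g')(u) = Pow(Add(-5, 1), 2) = Pow(-4, 2) = 16)
Mul(-7, Add(Function('g')(2), Mul(-1, 16))) = Mul(-7, Add(16, Mul(-1, 16))) = Mul(-7, Add(16, -16)) = Mul(-7, 0) = 0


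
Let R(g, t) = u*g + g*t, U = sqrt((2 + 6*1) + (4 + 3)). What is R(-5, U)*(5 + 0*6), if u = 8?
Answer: -200 - 25*sqrt(15) ≈ -296.82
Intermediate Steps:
U = sqrt(15) (U = sqrt((2 + 6) + 7) = sqrt(8 + 7) = sqrt(15) ≈ 3.8730)
R(g, t) = 8*g + g*t
R(-5, U)*(5 + 0*6) = (-5*(8 + sqrt(15)))*(5 + 0*6) = (-40 - 5*sqrt(15))*(5 + 0) = (-40 - 5*sqrt(15))*5 = -200 - 25*sqrt(15)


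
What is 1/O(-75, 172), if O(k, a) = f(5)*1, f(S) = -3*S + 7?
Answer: -1/8 ≈ -0.12500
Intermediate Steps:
f(S) = 7 - 3*S
O(k, a) = -8 (O(k, a) = (7 - 3*5)*1 = (7 - 15)*1 = -8*1 = -8)
1/O(-75, 172) = 1/(-8) = -1/8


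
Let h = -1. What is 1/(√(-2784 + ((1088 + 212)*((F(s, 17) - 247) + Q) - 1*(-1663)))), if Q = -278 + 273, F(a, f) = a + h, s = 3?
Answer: -I*√326121/326121 ≈ -0.0017511*I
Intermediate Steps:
F(a, f) = -1 + a (F(a, f) = a - 1 = -1 + a)
Q = -5
1/(√(-2784 + ((1088 + 212)*((F(s, 17) - 247) + Q) - 1*(-1663)))) = 1/(√(-2784 + ((1088 + 212)*(((-1 + 3) - 247) - 5) - 1*(-1663)))) = 1/(√(-2784 + (1300*((2 - 247) - 5) + 1663))) = 1/(√(-2784 + (1300*(-245 - 5) + 1663))) = 1/(√(-2784 + (1300*(-250) + 1663))) = 1/(√(-2784 + (-325000 + 1663))) = 1/(√(-2784 - 323337)) = 1/(√(-326121)) = 1/(I*√326121) = -I*√326121/326121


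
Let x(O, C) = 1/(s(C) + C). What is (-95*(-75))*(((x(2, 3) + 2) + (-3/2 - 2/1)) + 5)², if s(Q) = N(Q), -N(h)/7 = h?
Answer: 2282375/27 ≈ 84532.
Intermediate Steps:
N(h) = -7*h
s(Q) = -7*Q
x(O, C) = -1/(6*C) (x(O, C) = 1/(-7*C + C) = 1/(-6*C) = -1/(6*C))
(-95*(-75))*(((x(2, 3) + 2) + (-3/2 - 2/1)) + 5)² = (-95*(-75))*(((-⅙/3 + 2) + (-3/2 - 2/1)) + 5)² = 7125*(((-⅙*⅓ + 2) + (-3*½ - 2*1)) + 5)² = 7125*(((-1/18 + 2) + (-3/2 - 2)) + 5)² = 7125*((35/18 - 7/2) + 5)² = 7125*(-14/9 + 5)² = 7125*(31/9)² = 7125*(961/81) = 2282375/27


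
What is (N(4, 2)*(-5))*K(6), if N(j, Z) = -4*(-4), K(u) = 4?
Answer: -320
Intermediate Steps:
N(j, Z) = 16
(N(4, 2)*(-5))*K(6) = (16*(-5))*4 = -80*4 = -320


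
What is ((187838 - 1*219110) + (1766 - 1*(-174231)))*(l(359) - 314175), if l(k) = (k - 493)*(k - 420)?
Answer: -44285994725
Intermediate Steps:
l(k) = (-493 + k)*(-420 + k)
((187838 - 1*219110) + (1766 - 1*(-174231)))*(l(359) - 314175) = ((187838 - 1*219110) + (1766 - 1*(-174231)))*((207060 + 359² - 913*359) - 314175) = ((187838 - 219110) + (1766 + 174231))*((207060 + 128881 - 327767) - 314175) = (-31272 + 175997)*(8174 - 314175) = 144725*(-306001) = -44285994725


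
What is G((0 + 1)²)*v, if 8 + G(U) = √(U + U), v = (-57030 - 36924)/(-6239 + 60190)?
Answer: 751632/53951 - 93954*√2/53951 ≈ 11.469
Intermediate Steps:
v = -93954/53951 ≈ -1.7415
G(U) = -8 + √2*√U (G(U) = -8 + √(U + U) = -8 + √(2*U) = -8 + √2*√U)
G((0 + 1)²)*v = (-8 + √2*√((0 + 1)²))*(-93954/53951) = (-8 + √2*√(1²))*(-93954/53951) = (-8 + √2*√1)*(-93954/53951) = (-8 + √2*1)*(-93954/53951) = (-8 + √2)*(-93954/53951) = 751632/53951 - 93954*√2/53951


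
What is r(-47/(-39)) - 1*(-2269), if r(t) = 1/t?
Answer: 106682/47 ≈ 2269.8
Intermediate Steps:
r(-47/(-39)) - 1*(-2269) = 1/(-47/(-39)) - 1*(-2269) = 1/(-47*(-1/39)) + 2269 = 1/(47/39) + 2269 = 39/47 + 2269 = 106682/47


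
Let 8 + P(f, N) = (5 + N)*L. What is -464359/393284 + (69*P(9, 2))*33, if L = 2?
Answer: 5372581649/393284 ≈ 13661.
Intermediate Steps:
P(f, N) = 2 + 2*N (P(f, N) = -8 + (5 + N)*2 = -8 + (10 + 2*N) = 2 + 2*N)
-464359/393284 + (69*P(9, 2))*33 = -464359/393284 + (69*(2 + 2*2))*33 = -464359*1/393284 + (69*(2 + 4))*33 = -464359/393284 + (69*6)*33 = -464359/393284 + 414*33 = -464359/393284 + 13662 = 5372581649/393284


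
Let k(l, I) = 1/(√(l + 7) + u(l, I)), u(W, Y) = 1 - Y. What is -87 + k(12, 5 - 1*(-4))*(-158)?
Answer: -2651/45 + 158*√19/45 ≈ -43.607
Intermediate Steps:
k(l, I) = 1/(1 + √(7 + l) - I) (k(l, I) = 1/(√(l + 7) + (1 - I)) = 1/(√(7 + l) + (1 - I)) = 1/(1 + √(7 + l) - I))
-87 + k(12, 5 - 1*(-4))*(-158) = -87 - 158/(1 + √(7 + 12) - (5 - 1*(-4))) = -87 - 158/(1 + √19 - (5 + 4)) = -87 - 158/(1 + √19 - 1*9) = -87 - 158/(1 + √19 - 9) = -87 - 158/(-8 + √19)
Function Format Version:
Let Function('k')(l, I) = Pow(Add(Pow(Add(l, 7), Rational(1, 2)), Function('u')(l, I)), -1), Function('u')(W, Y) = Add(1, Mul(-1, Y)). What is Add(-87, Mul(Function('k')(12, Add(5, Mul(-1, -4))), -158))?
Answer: Add(Rational(-2651, 45), Mul(Rational(158, 45), Pow(19, Rational(1, 2)))) ≈ -43.607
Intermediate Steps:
Function('k')(l, I) = Pow(Add(1, Pow(Add(7, l), Rational(1, 2)), Mul(-1, I)), -1) (Function('k')(l, I) = Pow(Add(Pow(Add(l, 7), Rational(1, 2)), Add(1, Mul(-1, I))), -1) = Pow(Add(Pow(Add(7, l), Rational(1, 2)), Add(1, Mul(-1, I))), -1) = Pow(Add(1, Pow(Add(7, l), Rational(1, 2)), Mul(-1, I)), -1))
Add(-87, Mul(Function('k')(12, Add(5, Mul(-1, -4))), -158)) = Add(-87, Mul(Pow(Add(1, Pow(Add(7, 12), Rational(1, 2)), Mul(-1, Add(5, Mul(-1, -4)))), -1), -158)) = Add(-87, Mul(Pow(Add(1, Pow(19, Rational(1, 2)), Mul(-1, Add(5, 4))), -1), -158)) = Add(-87, Mul(Pow(Add(1, Pow(19, Rational(1, 2)), Mul(-1, 9)), -1), -158)) = Add(-87, Mul(Pow(Add(1, Pow(19, Rational(1, 2)), -9), -1), -158)) = Add(-87, Mul(Pow(Add(-8, Pow(19, Rational(1, 2))), -1), -158)) = Add(-87, Mul(-158, Pow(Add(-8, Pow(19, Rational(1, 2))), -1)))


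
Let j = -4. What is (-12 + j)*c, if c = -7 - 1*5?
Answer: 192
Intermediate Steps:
c = -12 (c = -7 - 5 = -12)
(-12 + j)*c = (-12 - 4)*(-12) = -16*(-12) = 192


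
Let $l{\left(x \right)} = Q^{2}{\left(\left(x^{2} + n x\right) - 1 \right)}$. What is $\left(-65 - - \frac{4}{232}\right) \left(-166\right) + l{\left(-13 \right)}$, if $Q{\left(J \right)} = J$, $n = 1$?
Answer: $\frac{1009552}{29} \approx 34812.0$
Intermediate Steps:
$l{\left(x \right)} = \left(-1 + x + x^{2}\right)^{2}$ ($l{\left(x \right)} = \left(\left(x^{2} + 1 x\right) - 1\right)^{2} = \left(\left(x^{2} + x\right) - 1\right)^{2} = \left(\left(x + x^{2}\right) - 1\right)^{2} = \left(-1 + x + x^{2}\right)^{2}$)
$\left(-65 - - \frac{4}{232}\right) \left(-166\right) + l{\left(-13 \right)} = \left(-65 - - \frac{4}{232}\right) \left(-166\right) + \left(-1 - 13 + \left(-13\right)^{2}\right)^{2} = \left(-65 - \left(-4\right) \frac{1}{232}\right) \left(-166\right) + \left(-1 - 13 + 169\right)^{2} = \left(-65 - - \frac{1}{58}\right) \left(-166\right) + 155^{2} = \left(-65 + \frac{1}{58}\right) \left(-166\right) + 24025 = \left(- \frac{3769}{58}\right) \left(-166\right) + 24025 = \frac{312827}{29} + 24025 = \frac{1009552}{29}$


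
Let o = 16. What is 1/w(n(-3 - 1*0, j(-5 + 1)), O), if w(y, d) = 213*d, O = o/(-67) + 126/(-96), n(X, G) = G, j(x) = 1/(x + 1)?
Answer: -1072/354219 ≈ -0.0030264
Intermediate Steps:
j(x) = 1/(1 + x)
O = -1663/1072 (O = 16/(-67) + 126/(-96) = 16*(-1/67) + 126*(-1/96) = -16/67 - 21/16 = -1663/1072 ≈ -1.5513)
1/w(n(-3 - 1*0, j(-5 + 1)), O) = 1/(213*(-1663/1072)) = 1/(-354219/1072) = -1072/354219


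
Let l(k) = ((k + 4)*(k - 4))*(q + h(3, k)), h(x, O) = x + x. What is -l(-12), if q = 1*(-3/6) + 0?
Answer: -704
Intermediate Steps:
h(x, O) = 2*x
q = -½ (q = 1*(-3*⅙) + 0 = 1*(-½) + 0 = -½ + 0 = -½ ≈ -0.50000)
l(k) = 11*(-4 + k)*(4 + k)/2 (l(k) = ((k + 4)*(k - 4))*(-½ + 2*3) = ((4 + k)*(-4 + k))*(-½ + 6) = ((-4 + k)*(4 + k))*(11/2) = 11*(-4 + k)*(4 + k)/2)
-l(-12) = -(-88 + (11/2)*(-12)²) = -(-88 + (11/2)*144) = -(-88 + 792) = -1*704 = -704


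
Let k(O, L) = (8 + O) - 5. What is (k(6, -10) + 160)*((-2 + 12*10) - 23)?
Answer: 16055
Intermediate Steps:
k(O, L) = 3 + O
(k(6, -10) + 160)*((-2 + 12*10) - 23) = ((3 + 6) + 160)*((-2 + 12*10) - 23) = (9 + 160)*((-2 + 120) - 23) = 169*(118 - 23) = 169*95 = 16055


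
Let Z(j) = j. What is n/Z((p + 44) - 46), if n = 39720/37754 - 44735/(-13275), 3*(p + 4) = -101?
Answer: -31660117/284004465 ≈ -0.11148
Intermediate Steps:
p = -113/3 (p = -4 + (⅓)*(-101) = -4 - 101/3 = -113/3 ≈ -37.667)
n = 221620819/50118435 (n = 39720*(1/37754) - 44735*(-1/13275) = 19860/18877 + 8947/2655 = 221620819/50118435 ≈ 4.4219)
n/Z((p + 44) - 46) = 221620819/(50118435*((-113/3 + 44) - 46)) = 221620819/(50118435*(19/3 - 46)) = 221620819/(50118435*(-119/3)) = (221620819/50118435)*(-3/119) = -31660117/284004465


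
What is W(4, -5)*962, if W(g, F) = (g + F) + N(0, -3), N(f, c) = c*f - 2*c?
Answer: 4810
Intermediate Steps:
N(f, c) = -2*c + c*f
W(g, F) = 6 + F + g (W(g, F) = (g + F) - 3*(-2 + 0) = (F + g) - 3*(-2) = (F + g) + 6 = 6 + F + g)
W(4, -5)*962 = (6 - 5 + 4)*962 = 5*962 = 4810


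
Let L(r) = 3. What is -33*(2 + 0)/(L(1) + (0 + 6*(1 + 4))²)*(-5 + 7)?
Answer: -44/301 ≈ -0.14618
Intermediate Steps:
-33*(2 + 0)/(L(1) + (0 + 6*(1 + 4))²)*(-5 + 7) = -33*(2 + 0)/(3 + (0 + 6*(1 + 4))²)*(-5 + 7) = -33*2/(3 + (0 + 6*5)²)*2 = -33*2/(3 + (0 + 30)²)*2 = -33*2/(3 + 30²)*2 = -33*2/(3 + 900)*2 = -33*2/903*2 = -33*2*(1/903)*2 = -22*2/301 = -33*4/903 = -44/301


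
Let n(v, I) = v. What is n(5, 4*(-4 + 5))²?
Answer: 25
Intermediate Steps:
n(5, 4*(-4 + 5))² = 5² = 25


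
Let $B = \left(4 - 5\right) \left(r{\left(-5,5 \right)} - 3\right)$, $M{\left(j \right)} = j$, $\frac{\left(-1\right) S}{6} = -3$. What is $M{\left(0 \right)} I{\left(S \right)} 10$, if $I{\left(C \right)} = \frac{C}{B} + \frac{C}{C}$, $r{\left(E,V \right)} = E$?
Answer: $0$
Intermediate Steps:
$S = 18$ ($S = \left(-6\right) \left(-3\right) = 18$)
$B = 8$ ($B = \left(4 - 5\right) \left(-5 - 3\right) = \left(-1\right) \left(-8\right) = 8$)
$I{\left(C \right)} = 1 + \frac{C}{8}$ ($I{\left(C \right)} = \frac{C}{8} + \frac{C}{C} = C \frac{1}{8} + 1 = \frac{C}{8} + 1 = 1 + \frac{C}{8}$)
$M{\left(0 \right)} I{\left(S \right)} 10 = 0 \left(1 + \frac{1}{8} \cdot 18\right) 10 = 0 \left(1 + \frac{9}{4}\right) 10 = 0 \cdot \frac{13}{4} \cdot 10 = 0 \cdot 10 = 0$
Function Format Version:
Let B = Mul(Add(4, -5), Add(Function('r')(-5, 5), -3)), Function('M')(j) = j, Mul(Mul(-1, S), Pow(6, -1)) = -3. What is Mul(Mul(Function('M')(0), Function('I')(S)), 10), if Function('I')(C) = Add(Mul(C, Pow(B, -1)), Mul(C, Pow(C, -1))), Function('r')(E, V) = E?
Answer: 0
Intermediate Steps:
S = 18 (S = Mul(-6, -3) = 18)
B = 8 (B = Mul(Add(4, -5), Add(-5, -3)) = Mul(-1, -8) = 8)
Function('I')(C) = Add(1, Mul(Rational(1, 8), C)) (Function('I')(C) = Add(Mul(C, Pow(8, -1)), Mul(C, Pow(C, -1))) = Add(Mul(C, Rational(1, 8)), 1) = Add(Mul(Rational(1, 8), C), 1) = Add(1, Mul(Rational(1, 8), C)))
Mul(Mul(Function('M')(0), Function('I')(S)), 10) = Mul(Mul(0, Add(1, Mul(Rational(1, 8), 18))), 10) = Mul(Mul(0, Add(1, Rational(9, 4))), 10) = Mul(Mul(0, Rational(13, 4)), 10) = Mul(0, 10) = 0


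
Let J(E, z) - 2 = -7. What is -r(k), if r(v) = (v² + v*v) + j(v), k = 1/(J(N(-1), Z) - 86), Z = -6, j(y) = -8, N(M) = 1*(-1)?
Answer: 66246/8281 ≈ 7.9998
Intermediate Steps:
N(M) = -1
J(E, z) = -5 (J(E, z) = 2 - 7 = -5)
k = -1/91 (k = 1/(-5 - 86) = 1/(-91) = -1/91 ≈ -0.010989)
r(v) = -8 + 2*v² (r(v) = (v² + v*v) - 8 = (v² + v²) - 8 = 2*v² - 8 = -8 + 2*v²)
-r(k) = -(-8 + 2*(-1/91)²) = -(-8 + 2*(1/8281)) = -(-8 + 2/8281) = -1*(-66246/8281) = 66246/8281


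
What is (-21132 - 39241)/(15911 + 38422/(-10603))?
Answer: -640134919/168665911 ≈ -3.7953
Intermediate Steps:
(-21132 - 39241)/(15911 + 38422/(-10603)) = -60373/(15911 + 38422*(-1/10603)) = -60373/(15911 - 38422/10603) = -60373/168665911/10603 = -60373*10603/168665911 = -640134919/168665911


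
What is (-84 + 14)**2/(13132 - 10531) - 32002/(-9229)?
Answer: 128459302/24004629 ≈ 5.3514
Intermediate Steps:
(-84 + 14)**2/(13132 - 10531) - 32002/(-9229) = (-70)**2/2601 - 32002*(-1/9229) = 4900*(1/2601) + 32002/9229 = 4900/2601 + 32002/9229 = 128459302/24004629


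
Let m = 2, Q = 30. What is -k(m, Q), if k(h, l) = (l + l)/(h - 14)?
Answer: 5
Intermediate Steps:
k(h, l) = 2*l/(-14 + h) (k(h, l) = (2*l)/(-14 + h) = 2*l/(-14 + h))
-k(m, Q) = -2*30/(-14 + 2) = -2*30/(-12) = -2*30*(-1)/12 = -1*(-5) = 5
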